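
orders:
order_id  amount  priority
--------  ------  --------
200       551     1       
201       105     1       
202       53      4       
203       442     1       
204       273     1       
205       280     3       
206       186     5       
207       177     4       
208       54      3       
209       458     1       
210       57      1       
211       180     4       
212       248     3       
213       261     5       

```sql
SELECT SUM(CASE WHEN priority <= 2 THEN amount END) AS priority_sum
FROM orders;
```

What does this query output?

1886

order_id=200: ✓ → 551
order_id=201: ✓ → 105
order_id=202: ✗
order_id=203: ✓ → 442
order_id=204: ✓ → 273
order_id=205: ✗
order_id=206: ✗
order_id=207: ✗
order_id=208: ✗
order_id=209: ✓ → 458
order_id=210: ✓ → 57
order_id=211: ✗
order_id=212: ✗
order_id=213: ✗
priority_sum = 551 + 105 + 442 + 273 + 458 + 57 = 1886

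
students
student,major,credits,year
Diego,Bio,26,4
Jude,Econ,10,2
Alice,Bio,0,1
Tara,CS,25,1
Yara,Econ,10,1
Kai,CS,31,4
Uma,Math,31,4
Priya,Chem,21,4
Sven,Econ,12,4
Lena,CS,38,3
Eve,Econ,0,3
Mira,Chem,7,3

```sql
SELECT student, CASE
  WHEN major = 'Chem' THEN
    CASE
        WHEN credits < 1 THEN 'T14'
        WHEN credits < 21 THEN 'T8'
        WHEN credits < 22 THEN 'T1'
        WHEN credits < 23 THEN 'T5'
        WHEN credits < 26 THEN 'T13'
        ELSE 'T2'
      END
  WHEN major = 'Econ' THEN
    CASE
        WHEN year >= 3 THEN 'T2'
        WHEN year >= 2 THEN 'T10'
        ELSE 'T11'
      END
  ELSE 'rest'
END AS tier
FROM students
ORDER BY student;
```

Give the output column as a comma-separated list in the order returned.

student=Alice: major='Bio' → outer ELSE → rest
student=Diego: major='Bio' → outer ELSE → rest
student=Eve: major='Econ' → inner[year >= 3] → T2
student=Jude: major='Econ' → inner[year >= 2] → T10
student=Kai: major='CS' → outer ELSE → rest
student=Lena: major='CS' → outer ELSE → rest
student=Mira: major='Chem' → inner[credits < 21] → T8
student=Priya: major='Chem' → inner[credits < 22] → T1
student=Sven: major='Econ' → inner[year >= 3] → T2
student=Tara: major='CS' → outer ELSE → rest
student=Uma: major='Math' → outer ELSE → rest
student=Yara: major='Econ' → inner[ELSE] → T11

rest, rest, T2, T10, rest, rest, T8, T1, T2, rest, rest, T11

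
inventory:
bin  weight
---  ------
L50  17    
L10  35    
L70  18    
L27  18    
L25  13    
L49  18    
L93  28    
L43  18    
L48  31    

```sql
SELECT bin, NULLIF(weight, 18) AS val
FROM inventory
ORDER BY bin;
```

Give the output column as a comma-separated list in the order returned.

bin=L10: weight=35 vs 18: differ → 35
bin=L25: weight=13 vs 18: differ → 13
bin=L27: weight=18 vs 18: equal → NULL
bin=L43: weight=18 vs 18: equal → NULL
bin=L48: weight=31 vs 18: differ → 31
bin=L49: weight=18 vs 18: equal → NULL
bin=L50: weight=17 vs 18: differ → 17
bin=L70: weight=18 vs 18: equal → NULL
bin=L93: weight=28 vs 18: differ → 28

35, 13, NULL, NULL, 31, NULL, 17, NULL, 28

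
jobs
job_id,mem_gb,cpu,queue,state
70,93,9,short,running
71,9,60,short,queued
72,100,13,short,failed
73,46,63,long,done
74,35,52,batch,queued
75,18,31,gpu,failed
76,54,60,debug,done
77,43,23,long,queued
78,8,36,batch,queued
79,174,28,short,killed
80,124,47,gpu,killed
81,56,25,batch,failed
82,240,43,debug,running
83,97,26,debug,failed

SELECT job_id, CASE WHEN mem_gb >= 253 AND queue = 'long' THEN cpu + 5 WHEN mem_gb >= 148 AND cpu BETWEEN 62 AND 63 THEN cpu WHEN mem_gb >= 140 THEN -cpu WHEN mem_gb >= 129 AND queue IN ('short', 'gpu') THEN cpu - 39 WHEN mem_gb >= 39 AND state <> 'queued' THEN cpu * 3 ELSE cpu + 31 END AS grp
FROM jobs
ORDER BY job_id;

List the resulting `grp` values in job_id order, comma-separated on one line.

job_id=70: mem_gb >= 39 AND state <> 'queued' → 27
job_id=71: ELSE → 91
job_id=72: mem_gb >= 39 AND state <> 'queued' → 39
job_id=73: mem_gb >= 39 AND state <> 'queued' → 189
job_id=74: ELSE → 83
job_id=75: ELSE → 62
job_id=76: mem_gb >= 39 AND state <> 'queued' → 180
job_id=77: ELSE → 54
job_id=78: ELSE → 67
job_id=79: mem_gb >= 140 → -28
job_id=80: mem_gb >= 39 AND state <> 'queued' → 141
job_id=81: mem_gb >= 39 AND state <> 'queued' → 75
job_id=82: mem_gb >= 140 → -43
job_id=83: mem_gb >= 39 AND state <> 'queued' → 78

27, 91, 39, 189, 83, 62, 180, 54, 67, -28, 141, 75, -43, 78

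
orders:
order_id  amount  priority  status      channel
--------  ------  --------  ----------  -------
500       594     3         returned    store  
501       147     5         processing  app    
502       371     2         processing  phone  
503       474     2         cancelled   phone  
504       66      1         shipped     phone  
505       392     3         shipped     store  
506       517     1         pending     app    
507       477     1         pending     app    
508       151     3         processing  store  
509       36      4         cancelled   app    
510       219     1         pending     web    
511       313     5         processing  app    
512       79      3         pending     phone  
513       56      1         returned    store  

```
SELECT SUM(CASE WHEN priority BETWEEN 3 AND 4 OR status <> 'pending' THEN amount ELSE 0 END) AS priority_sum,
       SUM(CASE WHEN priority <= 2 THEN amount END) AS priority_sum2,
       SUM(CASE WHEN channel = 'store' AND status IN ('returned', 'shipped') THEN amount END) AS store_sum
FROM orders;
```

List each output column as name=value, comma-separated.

priority_sum=2679, priority_sum2=2180, store_sum=1042

[priority_sum: priority BETWEEN 3 AND 4 OR status <> 'pending']
order_id=500: ✓ → 594
order_id=501: ✓ → 147
order_id=502: ✓ → 371
order_id=503: ✓ → 474
order_id=504: ✓ → 66
order_id=505: ✓ → 392
order_id=506: ✗
order_id=507: ✗
order_id=508: ✓ → 151
order_id=509: ✓ → 36
order_id=510: ✗
order_id=511: ✓ → 313
order_id=512: ✓ → 79
order_id=513: ✓ → 56
priority_sum = 594 + 147 + 371 + 474 + 66 + 392 + 151 + 36 + 313 + 79 + 56 = 2679
—
[priority_sum2: priority <= 2]
order_id=500: ✗
order_id=501: ✗
order_id=502: ✓ → 371
order_id=503: ✓ → 474
order_id=504: ✓ → 66
order_id=505: ✗
order_id=506: ✓ → 517
order_id=507: ✓ → 477
order_id=508: ✗
order_id=509: ✗
order_id=510: ✓ → 219
order_id=511: ✗
order_id=512: ✗
order_id=513: ✓ → 56
priority_sum2 = 371 + 474 + 66 + 517 + 477 + 219 + 56 = 2180
—
[store_sum: channel = 'store' AND status IN ('returned', 'shipped')]
order_id=500: ✓ → 594
order_id=501: ✗
order_id=502: ✗
order_id=503: ✗
order_id=504: ✗
order_id=505: ✓ → 392
order_id=506: ✗
order_id=507: ✗
order_id=508: ✗
order_id=509: ✗
order_id=510: ✗
order_id=511: ✗
order_id=512: ✗
order_id=513: ✓ → 56
store_sum = 594 + 392 + 56 = 1042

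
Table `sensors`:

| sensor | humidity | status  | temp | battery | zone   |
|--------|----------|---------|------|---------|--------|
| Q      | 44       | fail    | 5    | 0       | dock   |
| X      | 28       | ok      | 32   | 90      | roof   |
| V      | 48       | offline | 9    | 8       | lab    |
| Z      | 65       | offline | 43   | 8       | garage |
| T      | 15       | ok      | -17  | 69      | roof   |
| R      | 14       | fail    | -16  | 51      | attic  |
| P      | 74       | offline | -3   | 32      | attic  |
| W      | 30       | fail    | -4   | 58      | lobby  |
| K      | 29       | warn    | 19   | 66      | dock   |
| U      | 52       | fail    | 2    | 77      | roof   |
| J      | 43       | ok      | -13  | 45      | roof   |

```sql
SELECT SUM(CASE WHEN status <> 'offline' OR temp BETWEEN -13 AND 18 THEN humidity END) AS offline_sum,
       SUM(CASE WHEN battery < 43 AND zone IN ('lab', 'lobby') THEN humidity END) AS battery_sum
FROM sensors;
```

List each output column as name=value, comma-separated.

[offline_sum: status <> 'offline' OR temp BETWEEN -13 AND 18]
sensor=Q: ✓ → 44
sensor=X: ✓ → 28
sensor=V: ✓ → 48
sensor=Z: ✗
sensor=T: ✓ → 15
sensor=R: ✓ → 14
sensor=P: ✓ → 74
sensor=W: ✓ → 30
sensor=K: ✓ → 29
sensor=U: ✓ → 52
sensor=J: ✓ → 43
offline_sum = 44 + 28 + 48 + 15 + 14 + 74 + 30 + 29 + 52 + 43 = 377
—
[battery_sum: battery < 43 AND zone IN ('lab', 'lobby')]
sensor=Q: ✗
sensor=X: ✗
sensor=V: ✓ → 48
sensor=Z: ✗
sensor=T: ✗
sensor=R: ✗
sensor=P: ✗
sensor=W: ✗
sensor=K: ✗
sensor=U: ✗
sensor=J: ✗
battery_sum = 48

offline_sum=377, battery_sum=48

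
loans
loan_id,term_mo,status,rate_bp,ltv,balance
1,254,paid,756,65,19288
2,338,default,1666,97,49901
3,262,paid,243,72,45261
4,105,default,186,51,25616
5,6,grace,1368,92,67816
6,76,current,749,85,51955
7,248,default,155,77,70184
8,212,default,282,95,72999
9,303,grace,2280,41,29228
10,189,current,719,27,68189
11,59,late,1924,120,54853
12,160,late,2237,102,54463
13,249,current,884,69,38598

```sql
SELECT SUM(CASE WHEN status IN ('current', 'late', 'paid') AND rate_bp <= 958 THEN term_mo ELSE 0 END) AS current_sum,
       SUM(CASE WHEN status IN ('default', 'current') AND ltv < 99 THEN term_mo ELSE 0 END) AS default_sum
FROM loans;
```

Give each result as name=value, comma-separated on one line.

current_sum=1030, default_sum=1417

[current_sum: status IN ('current', 'late', 'paid') AND rate_bp <= 958]
loan_id=1: ✓ → 254
loan_id=2: ✗
loan_id=3: ✓ → 262
loan_id=4: ✗
loan_id=5: ✗
loan_id=6: ✓ → 76
loan_id=7: ✗
loan_id=8: ✗
loan_id=9: ✗
loan_id=10: ✓ → 189
loan_id=11: ✗
loan_id=12: ✗
loan_id=13: ✓ → 249
current_sum = 254 + 262 + 76 + 189 + 249 = 1030
—
[default_sum: status IN ('default', 'current') AND ltv < 99]
loan_id=1: ✗
loan_id=2: ✓ → 338
loan_id=3: ✗
loan_id=4: ✓ → 105
loan_id=5: ✗
loan_id=6: ✓ → 76
loan_id=7: ✓ → 248
loan_id=8: ✓ → 212
loan_id=9: ✗
loan_id=10: ✓ → 189
loan_id=11: ✗
loan_id=12: ✗
loan_id=13: ✓ → 249
default_sum = 338 + 105 + 76 + 248 + 212 + 189 + 249 = 1417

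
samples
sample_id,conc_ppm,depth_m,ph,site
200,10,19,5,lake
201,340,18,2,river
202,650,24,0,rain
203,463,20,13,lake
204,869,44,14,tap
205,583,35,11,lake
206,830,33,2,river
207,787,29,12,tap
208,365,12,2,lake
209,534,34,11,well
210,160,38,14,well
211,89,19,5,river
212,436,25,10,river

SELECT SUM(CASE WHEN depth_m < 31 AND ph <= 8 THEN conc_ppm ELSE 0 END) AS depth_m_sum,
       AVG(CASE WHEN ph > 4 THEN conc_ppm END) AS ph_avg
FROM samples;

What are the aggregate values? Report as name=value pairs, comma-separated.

depth_m_sum=1454, ph_avg=436.7777777778

[depth_m_sum: depth_m < 31 AND ph <= 8]
sample_id=200: ✓ → 10
sample_id=201: ✓ → 340
sample_id=202: ✓ → 650
sample_id=203: ✗
sample_id=204: ✗
sample_id=205: ✗
sample_id=206: ✗
sample_id=207: ✗
sample_id=208: ✓ → 365
sample_id=209: ✗
sample_id=210: ✗
sample_id=211: ✓ → 89
sample_id=212: ✗
depth_m_sum = 10 + 340 + 650 + 365 + 89 = 1454
—
[ph_avg: ph > 4]
sample_id=200: ✓ → 10
sample_id=201: ✗
sample_id=202: ✗
sample_id=203: ✓ → 463
sample_id=204: ✓ → 869
sample_id=205: ✓ → 583
sample_id=206: ✗
sample_id=207: ✓ → 787
sample_id=208: ✗
sample_id=209: ✓ → 534
sample_id=210: ✓ → 160
sample_id=211: ✓ → 89
sample_id=212: ✓ → 436
ph_avg = (10 + 463 + 869 + 583 + 787 + 534 + 160 + 89 + 436) / 9 = 436.7777777778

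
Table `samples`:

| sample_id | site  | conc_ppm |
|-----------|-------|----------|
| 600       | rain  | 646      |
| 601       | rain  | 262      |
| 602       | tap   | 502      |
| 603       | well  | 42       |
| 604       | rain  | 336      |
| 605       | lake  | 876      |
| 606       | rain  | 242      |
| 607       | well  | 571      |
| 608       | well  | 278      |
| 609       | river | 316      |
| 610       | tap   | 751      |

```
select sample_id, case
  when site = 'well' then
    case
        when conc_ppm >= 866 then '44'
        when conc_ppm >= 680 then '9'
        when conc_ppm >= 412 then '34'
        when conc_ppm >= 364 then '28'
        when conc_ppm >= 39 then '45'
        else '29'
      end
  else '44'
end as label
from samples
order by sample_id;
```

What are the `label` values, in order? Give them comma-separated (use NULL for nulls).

sample_id=600: site='rain' → outer ELSE → 44
sample_id=601: site='rain' → outer ELSE → 44
sample_id=602: site='tap' → outer ELSE → 44
sample_id=603: site='well' → inner[conc_ppm >= 39] → 45
sample_id=604: site='rain' → outer ELSE → 44
sample_id=605: site='lake' → outer ELSE → 44
sample_id=606: site='rain' → outer ELSE → 44
sample_id=607: site='well' → inner[conc_ppm >= 412] → 34
sample_id=608: site='well' → inner[conc_ppm >= 39] → 45
sample_id=609: site='river' → outer ELSE → 44
sample_id=610: site='tap' → outer ELSE → 44

44, 44, 44, 45, 44, 44, 44, 34, 45, 44, 44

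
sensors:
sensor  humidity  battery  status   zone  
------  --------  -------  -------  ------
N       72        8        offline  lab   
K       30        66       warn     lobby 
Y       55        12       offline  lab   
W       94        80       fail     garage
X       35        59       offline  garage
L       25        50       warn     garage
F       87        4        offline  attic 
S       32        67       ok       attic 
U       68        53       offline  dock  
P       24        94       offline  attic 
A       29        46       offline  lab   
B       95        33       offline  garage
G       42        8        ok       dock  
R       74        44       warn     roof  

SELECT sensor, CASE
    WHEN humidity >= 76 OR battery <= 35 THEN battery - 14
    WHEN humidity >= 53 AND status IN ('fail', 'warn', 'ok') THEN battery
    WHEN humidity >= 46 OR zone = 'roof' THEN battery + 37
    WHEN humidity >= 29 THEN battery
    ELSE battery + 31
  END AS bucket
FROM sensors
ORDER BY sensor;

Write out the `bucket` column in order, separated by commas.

46, 19, -10, -6, 66, 81, -6, 125, 44, 67, 90, 66, 59, -2

sensor=A: humidity >= 29 → 46
sensor=B: humidity >= 76 OR battery <= 35 → 19
sensor=F: humidity >= 76 OR battery <= 35 → -10
sensor=G: humidity >= 76 OR battery <= 35 → -6
sensor=K: humidity >= 29 → 66
sensor=L: ELSE → 81
sensor=N: humidity >= 76 OR battery <= 35 → -6
sensor=P: ELSE → 125
sensor=R: humidity >= 53 AND status IN ('fail', 'warn', 'ok') → 44
sensor=S: humidity >= 29 → 67
sensor=U: humidity >= 46 OR zone = 'roof' → 90
sensor=W: humidity >= 76 OR battery <= 35 → 66
sensor=X: humidity >= 29 → 59
sensor=Y: humidity >= 76 OR battery <= 35 → -2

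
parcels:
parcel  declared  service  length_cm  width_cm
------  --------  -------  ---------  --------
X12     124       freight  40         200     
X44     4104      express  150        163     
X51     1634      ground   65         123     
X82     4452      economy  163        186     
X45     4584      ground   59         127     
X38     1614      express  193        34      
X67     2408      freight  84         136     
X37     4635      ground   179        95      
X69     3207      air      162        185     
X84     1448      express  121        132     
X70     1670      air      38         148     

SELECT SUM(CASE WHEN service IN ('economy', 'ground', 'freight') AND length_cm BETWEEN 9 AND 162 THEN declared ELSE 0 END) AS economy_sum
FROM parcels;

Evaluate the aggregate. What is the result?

8750

parcel=X12: ✓ → 124
parcel=X44: ✗
parcel=X51: ✓ → 1634
parcel=X82: ✗
parcel=X45: ✓ → 4584
parcel=X38: ✗
parcel=X67: ✓ → 2408
parcel=X37: ✗
parcel=X69: ✗
parcel=X84: ✗
parcel=X70: ✗
economy_sum = 124 + 1634 + 4584 + 2408 = 8750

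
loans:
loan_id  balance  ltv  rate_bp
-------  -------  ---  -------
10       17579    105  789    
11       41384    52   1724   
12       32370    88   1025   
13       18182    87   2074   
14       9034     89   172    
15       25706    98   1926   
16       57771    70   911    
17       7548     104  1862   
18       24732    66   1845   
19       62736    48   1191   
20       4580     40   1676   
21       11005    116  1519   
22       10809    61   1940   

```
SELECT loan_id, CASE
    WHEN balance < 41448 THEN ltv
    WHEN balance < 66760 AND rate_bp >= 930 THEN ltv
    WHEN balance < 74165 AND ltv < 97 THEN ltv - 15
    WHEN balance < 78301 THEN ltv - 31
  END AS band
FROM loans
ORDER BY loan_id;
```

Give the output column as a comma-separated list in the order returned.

105, 52, 88, 87, 89, 98, 55, 104, 66, 48, 40, 116, 61

loan_id=10: balance < 41448 → 105
loan_id=11: balance < 41448 → 52
loan_id=12: balance < 41448 → 88
loan_id=13: balance < 41448 → 87
loan_id=14: balance < 41448 → 89
loan_id=15: balance < 41448 → 98
loan_id=16: balance < 74165 AND ltv < 97 → 55
loan_id=17: balance < 41448 → 104
loan_id=18: balance < 41448 → 66
loan_id=19: balance < 66760 AND rate_bp >= 930 → 48
loan_id=20: balance < 41448 → 40
loan_id=21: balance < 41448 → 116
loan_id=22: balance < 41448 → 61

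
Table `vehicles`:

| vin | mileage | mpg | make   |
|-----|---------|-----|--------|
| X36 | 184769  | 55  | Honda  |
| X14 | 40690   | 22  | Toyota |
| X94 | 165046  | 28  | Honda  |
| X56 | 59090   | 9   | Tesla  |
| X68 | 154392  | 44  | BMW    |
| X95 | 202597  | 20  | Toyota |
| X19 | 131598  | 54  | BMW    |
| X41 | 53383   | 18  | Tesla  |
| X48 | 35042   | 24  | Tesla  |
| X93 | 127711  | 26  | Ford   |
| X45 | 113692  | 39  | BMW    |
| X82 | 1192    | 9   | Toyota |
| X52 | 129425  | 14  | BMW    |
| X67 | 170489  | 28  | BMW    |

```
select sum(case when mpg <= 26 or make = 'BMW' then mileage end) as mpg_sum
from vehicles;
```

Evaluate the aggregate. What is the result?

1219301

vin=X36: ✗
vin=X14: ✓ → 40690
vin=X94: ✗
vin=X56: ✓ → 59090
vin=X68: ✓ → 154392
vin=X95: ✓ → 202597
vin=X19: ✓ → 131598
vin=X41: ✓ → 53383
vin=X48: ✓ → 35042
vin=X93: ✓ → 127711
vin=X45: ✓ → 113692
vin=X82: ✓ → 1192
vin=X52: ✓ → 129425
vin=X67: ✓ → 170489
mpg_sum = 40690 + 59090 + 154392 + 202597 + 131598 + 53383 + 35042 + 127711 + 113692 + 1192 + 129425 + 170489 = 1219301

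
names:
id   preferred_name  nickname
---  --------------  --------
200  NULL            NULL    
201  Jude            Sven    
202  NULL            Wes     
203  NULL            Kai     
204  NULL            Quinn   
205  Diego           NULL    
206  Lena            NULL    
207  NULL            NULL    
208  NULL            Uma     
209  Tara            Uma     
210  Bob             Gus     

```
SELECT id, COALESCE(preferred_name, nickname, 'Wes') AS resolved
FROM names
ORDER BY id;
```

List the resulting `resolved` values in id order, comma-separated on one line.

id=200: preferred_name=NULL, nickname=NULL, → literal Wes → Wes
id=201: preferred_name=Jude → Jude
id=202: preferred_name=NULL, nickname=Wes → Wes
id=203: preferred_name=NULL, nickname=Kai → Kai
id=204: preferred_name=NULL, nickname=Quinn → Quinn
id=205: preferred_name=Diego → Diego
id=206: preferred_name=Lena → Lena
id=207: preferred_name=NULL, nickname=NULL, → literal Wes → Wes
id=208: preferred_name=NULL, nickname=Uma → Uma
id=209: preferred_name=Tara → Tara
id=210: preferred_name=Bob → Bob

Wes, Jude, Wes, Kai, Quinn, Diego, Lena, Wes, Uma, Tara, Bob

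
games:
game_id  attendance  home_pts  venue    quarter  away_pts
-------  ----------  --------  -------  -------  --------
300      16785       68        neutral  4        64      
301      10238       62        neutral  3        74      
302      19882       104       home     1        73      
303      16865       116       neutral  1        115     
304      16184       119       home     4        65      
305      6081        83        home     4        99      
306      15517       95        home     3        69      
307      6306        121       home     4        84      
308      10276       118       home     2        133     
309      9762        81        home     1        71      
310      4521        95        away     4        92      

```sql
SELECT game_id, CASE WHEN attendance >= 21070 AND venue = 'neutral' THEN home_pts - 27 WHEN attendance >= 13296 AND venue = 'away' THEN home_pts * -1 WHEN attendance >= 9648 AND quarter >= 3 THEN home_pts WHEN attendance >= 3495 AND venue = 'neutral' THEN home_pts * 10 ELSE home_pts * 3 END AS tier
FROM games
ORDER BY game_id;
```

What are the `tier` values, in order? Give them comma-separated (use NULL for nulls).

68, 62, 312, 1160, 119, 249, 95, 363, 354, 243, 285

game_id=300: attendance >= 9648 AND quarter >= 3 → 68
game_id=301: attendance >= 9648 AND quarter >= 3 → 62
game_id=302: ELSE → 312
game_id=303: attendance >= 3495 AND venue = 'neutral' → 1160
game_id=304: attendance >= 9648 AND quarter >= 3 → 119
game_id=305: ELSE → 249
game_id=306: attendance >= 9648 AND quarter >= 3 → 95
game_id=307: ELSE → 363
game_id=308: ELSE → 354
game_id=309: ELSE → 243
game_id=310: ELSE → 285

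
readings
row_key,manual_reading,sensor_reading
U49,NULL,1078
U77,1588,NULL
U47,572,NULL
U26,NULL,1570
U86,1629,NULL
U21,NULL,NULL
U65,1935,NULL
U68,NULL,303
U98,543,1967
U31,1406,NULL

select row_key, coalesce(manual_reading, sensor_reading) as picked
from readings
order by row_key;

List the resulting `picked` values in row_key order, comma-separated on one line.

row_key=U21: manual_reading=NULL, sensor_reading=NULL (all NULL) → NULL
row_key=U26: manual_reading=NULL, sensor_reading=1570 → 1570
row_key=U31: manual_reading=1406 → 1406
row_key=U47: manual_reading=572 → 572
row_key=U49: manual_reading=NULL, sensor_reading=1078 → 1078
row_key=U65: manual_reading=1935 → 1935
row_key=U68: manual_reading=NULL, sensor_reading=303 → 303
row_key=U77: manual_reading=1588 → 1588
row_key=U86: manual_reading=1629 → 1629
row_key=U98: manual_reading=543 → 543

NULL, 1570, 1406, 572, 1078, 1935, 303, 1588, 1629, 543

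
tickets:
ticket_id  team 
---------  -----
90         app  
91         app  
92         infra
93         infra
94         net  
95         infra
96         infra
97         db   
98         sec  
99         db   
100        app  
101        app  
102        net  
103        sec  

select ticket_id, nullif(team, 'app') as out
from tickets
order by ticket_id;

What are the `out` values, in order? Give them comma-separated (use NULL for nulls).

ticket_id=90: team=app vs app: equal → NULL
ticket_id=91: team=app vs app: equal → NULL
ticket_id=92: team=infra vs app: differ → infra
ticket_id=93: team=infra vs app: differ → infra
ticket_id=94: team=net vs app: differ → net
ticket_id=95: team=infra vs app: differ → infra
ticket_id=96: team=infra vs app: differ → infra
ticket_id=97: team=db vs app: differ → db
ticket_id=98: team=sec vs app: differ → sec
ticket_id=99: team=db vs app: differ → db
ticket_id=100: team=app vs app: equal → NULL
ticket_id=101: team=app vs app: equal → NULL
ticket_id=102: team=net vs app: differ → net
ticket_id=103: team=sec vs app: differ → sec

NULL, NULL, infra, infra, net, infra, infra, db, sec, db, NULL, NULL, net, sec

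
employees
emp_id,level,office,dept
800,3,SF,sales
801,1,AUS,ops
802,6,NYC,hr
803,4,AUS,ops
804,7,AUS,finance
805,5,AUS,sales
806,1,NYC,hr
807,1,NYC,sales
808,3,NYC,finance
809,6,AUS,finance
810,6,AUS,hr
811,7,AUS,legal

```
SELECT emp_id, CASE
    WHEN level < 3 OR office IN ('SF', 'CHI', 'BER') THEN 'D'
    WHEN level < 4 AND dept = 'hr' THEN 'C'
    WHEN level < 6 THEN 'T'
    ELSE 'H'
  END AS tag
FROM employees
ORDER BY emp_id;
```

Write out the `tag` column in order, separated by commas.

emp_id=800: level < 3 OR office IN ('SF', 'CHI', 'BER') → D
emp_id=801: level < 3 OR office IN ('SF', 'CHI', 'BER') → D
emp_id=802: ELSE → H
emp_id=803: level < 6 → T
emp_id=804: ELSE → H
emp_id=805: level < 6 → T
emp_id=806: level < 3 OR office IN ('SF', 'CHI', 'BER') → D
emp_id=807: level < 3 OR office IN ('SF', 'CHI', 'BER') → D
emp_id=808: level < 6 → T
emp_id=809: ELSE → H
emp_id=810: ELSE → H
emp_id=811: ELSE → H

D, D, H, T, H, T, D, D, T, H, H, H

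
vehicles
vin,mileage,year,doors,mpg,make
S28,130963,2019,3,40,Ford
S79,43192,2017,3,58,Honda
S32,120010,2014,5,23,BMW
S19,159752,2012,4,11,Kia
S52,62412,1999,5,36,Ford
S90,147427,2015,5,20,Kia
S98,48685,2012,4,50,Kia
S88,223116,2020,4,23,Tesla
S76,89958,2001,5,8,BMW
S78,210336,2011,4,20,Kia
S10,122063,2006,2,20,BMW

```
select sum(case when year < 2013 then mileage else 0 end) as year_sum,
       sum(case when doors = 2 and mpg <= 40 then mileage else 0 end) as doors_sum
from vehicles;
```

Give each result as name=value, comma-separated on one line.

year_sum=693206, doors_sum=122063

[year_sum: year < 2013]
vin=S28: ✗
vin=S79: ✗
vin=S32: ✗
vin=S19: ✓ → 159752
vin=S52: ✓ → 62412
vin=S90: ✗
vin=S98: ✓ → 48685
vin=S88: ✗
vin=S76: ✓ → 89958
vin=S78: ✓ → 210336
vin=S10: ✓ → 122063
year_sum = 159752 + 62412 + 48685 + 89958 + 210336 + 122063 = 693206
—
[doors_sum: doors = 2 and mpg <= 40]
vin=S28: ✗
vin=S79: ✗
vin=S32: ✗
vin=S19: ✗
vin=S52: ✗
vin=S90: ✗
vin=S98: ✗
vin=S88: ✗
vin=S76: ✗
vin=S78: ✗
vin=S10: ✓ → 122063
doors_sum = 122063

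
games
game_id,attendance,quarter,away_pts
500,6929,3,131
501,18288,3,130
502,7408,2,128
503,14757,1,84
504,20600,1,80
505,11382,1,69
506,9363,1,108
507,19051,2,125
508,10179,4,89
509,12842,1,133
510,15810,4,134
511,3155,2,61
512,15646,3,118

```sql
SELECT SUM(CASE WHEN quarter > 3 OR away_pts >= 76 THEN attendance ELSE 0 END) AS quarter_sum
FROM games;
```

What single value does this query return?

150873

game_id=500: ✓ → 6929
game_id=501: ✓ → 18288
game_id=502: ✓ → 7408
game_id=503: ✓ → 14757
game_id=504: ✓ → 20600
game_id=505: ✗
game_id=506: ✓ → 9363
game_id=507: ✓ → 19051
game_id=508: ✓ → 10179
game_id=509: ✓ → 12842
game_id=510: ✓ → 15810
game_id=511: ✗
game_id=512: ✓ → 15646
quarter_sum = 6929 + 18288 + 7408 + 14757 + 20600 + 9363 + 19051 + 10179 + 12842 + 15810 + 15646 = 150873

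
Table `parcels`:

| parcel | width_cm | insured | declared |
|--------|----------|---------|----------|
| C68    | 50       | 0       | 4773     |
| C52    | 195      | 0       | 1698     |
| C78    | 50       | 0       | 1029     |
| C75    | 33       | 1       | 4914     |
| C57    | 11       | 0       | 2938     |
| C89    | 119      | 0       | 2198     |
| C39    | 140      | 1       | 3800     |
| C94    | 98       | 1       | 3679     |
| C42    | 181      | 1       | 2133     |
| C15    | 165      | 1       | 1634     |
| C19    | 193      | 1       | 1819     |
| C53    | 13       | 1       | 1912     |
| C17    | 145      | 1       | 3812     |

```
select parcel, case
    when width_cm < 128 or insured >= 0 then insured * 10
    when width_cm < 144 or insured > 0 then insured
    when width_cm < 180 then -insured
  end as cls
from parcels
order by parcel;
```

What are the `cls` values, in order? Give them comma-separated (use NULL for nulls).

10, 10, 10, 10, 10, 0, 10, 0, 0, 10, 0, 0, 10

parcel=C15: width_cm < 128 or insured >= 0 → 10
parcel=C17: width_cm < 128 or insured >= 0 → 10
parcel=C19: width_cm < 128 or insured >= 0 → 10
parcel=C39: width_cm < 128 or insured >= 0 → 10
parcel=C42: width_cm < 128 or insured >= 0 → 10
parcel=C52: width_cm < 128 or insured >= 0 → 0
parcel=C53: width_cm < 128 or insured >= 0 → 10
parcel=C57: width_cm < 128 or insured >= 0 → 0
parcel=C68: width_cm < 128 or insured >= 0 → 0
parcel=C75: width_cm < 128 or insured >= 0 → 10
parcel=C78: width_cm < 128 or insured >= 0 → 0
parcel=C89: width_cm < 128 or insured >= 0 → 0
parcel=C94: width_cm < 128 or insured >= 0 → 10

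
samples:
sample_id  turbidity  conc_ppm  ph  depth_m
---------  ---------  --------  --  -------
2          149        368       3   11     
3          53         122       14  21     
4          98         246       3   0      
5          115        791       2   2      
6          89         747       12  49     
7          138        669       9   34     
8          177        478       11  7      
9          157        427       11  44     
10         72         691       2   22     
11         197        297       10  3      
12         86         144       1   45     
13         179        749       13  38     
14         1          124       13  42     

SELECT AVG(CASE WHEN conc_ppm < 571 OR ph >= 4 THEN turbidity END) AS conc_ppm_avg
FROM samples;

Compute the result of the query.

120.3636363636

sample_id=2: ✓ → 149
sample_id=3: ✓ → 53
sample_id=4: ✓ → 98
sample_id=5: ✗
sample_id=6: ✓ → 89
sample_id=7: ✓ → 138
sample_id=8: ✓ → 177
sample_id=9: ✓ → 157
sample_id=10: ✗
sample_id=11: ✓ → 197
sample_id=12: ✓ → 86
sample_id=13: ✓ → 179
sample_id=14: ✓ → 1
conc_ppm_avg = (149 + 53 + 98 + 89 + 138 + 177 + 157 + 197 + 86 + 179 + 1) / 11 = 120.3636363636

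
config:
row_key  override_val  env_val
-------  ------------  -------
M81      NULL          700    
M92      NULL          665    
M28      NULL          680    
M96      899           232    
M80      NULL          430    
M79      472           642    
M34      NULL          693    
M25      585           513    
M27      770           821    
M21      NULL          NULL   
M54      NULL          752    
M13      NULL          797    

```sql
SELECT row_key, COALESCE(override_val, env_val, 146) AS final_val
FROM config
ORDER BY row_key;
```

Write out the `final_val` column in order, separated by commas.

row_key=M13: override_val=NULL, env_val=797 → 797
row_key=M21: override_val=NULL, env_val=NULL, → literal 146 → 146
row_key=M25: override_val=585 → 585
row_key=M27: override_val=770 → 770
row_key=M28: override_val=NULL, env_val=680 → 680
row_key=M34: override_val=NULL, env_val=693 → 693
row_key=M54: override_val=NULL, env_val=752 → 752
row_key=M79: override_val=472 → 472
row_key=M80: override_val=NULL, env_val=430 → 430
row_key=M81: override_val=NULL, env_val=700 → 700
row_key=M92: override_val=NULL, env_val=665 → 665
row_key=M96: override_val=899 → 899

797, 146, 585, 770, 680, 693, 752, 472, 430, 700, 665, 899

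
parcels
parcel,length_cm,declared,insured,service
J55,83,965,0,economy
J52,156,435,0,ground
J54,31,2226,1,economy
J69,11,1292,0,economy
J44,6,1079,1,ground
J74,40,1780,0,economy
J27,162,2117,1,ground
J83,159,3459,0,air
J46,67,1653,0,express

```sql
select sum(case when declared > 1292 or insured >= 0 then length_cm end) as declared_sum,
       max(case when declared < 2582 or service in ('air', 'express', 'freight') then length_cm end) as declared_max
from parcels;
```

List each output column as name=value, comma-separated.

[declared_sum: declared > 1292 or insured >= 0]
parcel=J55: ✓ → 83
parcel=J52: ✓ → 156
parcel=J54: ✓ → 31
parcel=J69: ✓ → 11
parcel=J44: ✓ → 6
parcel=J74: ✓ → 40
parcel=J27: ✓ → 162
parcel=J83: ✓ → 159
parcel=J46: ✓ → 67
declared_sum = 83 + 156 + 31 + 11 + 6 + 40 + 162 + 159 + 67 = 715
—
[declared_max: declared < 2582 or service in ('air', 'express', 'freight')]
parcel=J55: ✓ → 83
parcel=J52: ✓ → 156
parcel=J54: ✓ → 31
parcel=J69: ✓ → 11
parcel=J44: ✓ → 6
parcel=J74: ✓ → 40
parcel=J27: ✓ → 162
parcel=J83: ✓ → 159
parcel=J46: ✓ → 67
declared_max = MAX(83, 156, 31, 11, 6, 40, 162, 159, 67) = 162

declared_sum=715, declared_max=162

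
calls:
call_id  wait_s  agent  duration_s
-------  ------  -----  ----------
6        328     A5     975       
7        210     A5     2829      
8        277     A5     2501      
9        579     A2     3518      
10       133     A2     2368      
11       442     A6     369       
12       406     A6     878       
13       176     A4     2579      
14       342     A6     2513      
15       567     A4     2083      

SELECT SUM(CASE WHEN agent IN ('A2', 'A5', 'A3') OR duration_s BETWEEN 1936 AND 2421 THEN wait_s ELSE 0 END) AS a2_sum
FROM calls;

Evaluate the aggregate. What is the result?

call_id=6: ✓ → 328
call_id=7: ✓ → 210
call_id=8: ✓ → 277
call_id=9: ✓ → 579
call_id=10: ✓ → 133
call_id=11: ✗
call_id=12: ✗
call_id=13: ✗
call_id=14: ✗
call_id=15: ✓ → 567
a2_sum = 328 + 210 + 277 + 579 + 133 + 567 = 2094

2094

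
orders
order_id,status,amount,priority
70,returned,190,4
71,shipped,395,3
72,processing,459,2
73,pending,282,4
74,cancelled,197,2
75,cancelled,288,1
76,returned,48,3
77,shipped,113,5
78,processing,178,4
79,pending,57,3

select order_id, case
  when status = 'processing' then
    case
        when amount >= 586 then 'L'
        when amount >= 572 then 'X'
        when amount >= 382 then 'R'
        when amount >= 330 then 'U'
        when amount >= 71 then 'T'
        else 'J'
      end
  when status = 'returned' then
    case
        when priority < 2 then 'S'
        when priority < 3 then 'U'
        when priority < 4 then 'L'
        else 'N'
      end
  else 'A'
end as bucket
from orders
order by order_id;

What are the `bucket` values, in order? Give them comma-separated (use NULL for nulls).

N, A, R, A, A, A, L, A, T, A

order_id=70: status='returned' → inner[ELSE] → N
order_id=71: status='shipped' → outer ELSE → A
order_id=72: status='processing' → inner[amount >= 382] → R
order_id=73: status='pending' → outer ELSE → A
order_id=74: status='cancelled' → outer ELSE → A
order_id=75: status='cancelled' → outer ELSE → A
order_id=76: status='returned' → inner[priority < 4] → L
order_id=77: status='shipped' → outer ELSE → A
order_id=78: status='processing' → inner[amount >= 71] → T
order_id=79: status='pending' → outer ELSE → A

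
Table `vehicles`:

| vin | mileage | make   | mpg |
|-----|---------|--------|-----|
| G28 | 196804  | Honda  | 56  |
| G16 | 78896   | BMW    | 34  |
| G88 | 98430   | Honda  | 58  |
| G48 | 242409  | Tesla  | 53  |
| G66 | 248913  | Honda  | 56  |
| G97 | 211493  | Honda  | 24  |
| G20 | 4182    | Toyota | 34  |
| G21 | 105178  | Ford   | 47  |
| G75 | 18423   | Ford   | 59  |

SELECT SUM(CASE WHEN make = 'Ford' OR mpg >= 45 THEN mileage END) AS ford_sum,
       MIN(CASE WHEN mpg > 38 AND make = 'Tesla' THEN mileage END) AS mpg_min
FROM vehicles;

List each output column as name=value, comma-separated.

[ford_sum: make = 'Ford' OR mpg >= 45]
vin=G28: ✓ → 196804
vin=G16: ✗
vin=G88: ✓ → 98430
vin=G48: ✓ → 242409
vin=G66: ✓ → 248913
vin=G97: ✗
vin=G20: ✗
vin=G21: ✓ → 105178
vin=G75: ✓ → 18423
ford_sum = 196804 + 98430 + 242409 + 248913 + 105178 + 18423 = 910157
—
[mpg_min: mpg > 38 AND make = 'Tesla']
vin=G28: ✗
vin=G16: ✗
vin=G88: ✗
vin=G48: ✓ → 242409
vin=G66: ✗
vin=G97: ✗
vin=G20: ✗
vin=G21: ✗
vin=G75: ✗
mpg_min = MIN(242409) = 242409

ford_sum=910157, mpg_min=242409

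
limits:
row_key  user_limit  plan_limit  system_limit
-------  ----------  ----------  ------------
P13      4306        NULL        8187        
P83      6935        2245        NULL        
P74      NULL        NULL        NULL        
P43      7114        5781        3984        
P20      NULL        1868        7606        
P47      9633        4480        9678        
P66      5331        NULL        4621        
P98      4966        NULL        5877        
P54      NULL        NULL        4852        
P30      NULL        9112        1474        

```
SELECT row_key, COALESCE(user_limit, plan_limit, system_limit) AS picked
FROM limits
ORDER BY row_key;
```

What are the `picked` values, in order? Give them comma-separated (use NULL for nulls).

4306, 1868, 9112, 7114, 9633, 4852, 5331, NULL, 6935, 4966

row_key=P13: user_limit=4306 → 4306
row_key=P20: user_limit=NULL, plan_limit=1868 → 1868
row_key=P30: user_limit=NULL, plan_limit=9112 → 9112
row_key=P43: user_limit=7114 → 7114
row_key=P47: user_limit=9633 → 9633
row_key=P54: user_limit=NULL, plan_limit=NULL, system_limit=4852 → 4852
row_key=P66: user_limit=5331 → 5331
row_key=P74: user_limit=NULL, plan_limit=NULL, system_limit=NULL (all NULL) → NULL
row_key=P83: user_limit=6935 → 6935
row_key=P98: user_limit=4966 → 4966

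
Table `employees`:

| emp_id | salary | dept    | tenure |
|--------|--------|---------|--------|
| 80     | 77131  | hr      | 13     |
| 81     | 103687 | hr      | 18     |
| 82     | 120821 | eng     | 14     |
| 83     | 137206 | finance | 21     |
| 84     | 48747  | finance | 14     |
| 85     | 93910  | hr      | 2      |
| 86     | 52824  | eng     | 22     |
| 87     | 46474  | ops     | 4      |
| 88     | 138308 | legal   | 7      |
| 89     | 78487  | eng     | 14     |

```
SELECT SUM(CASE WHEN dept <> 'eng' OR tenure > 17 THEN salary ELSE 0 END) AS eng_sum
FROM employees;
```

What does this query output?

698287

emp_id=80: ✓ → 77131
emp_id=81: ✓ → 103687
emp_id=82: ✗
emp_id=83: ✓ → 137206
emp_id=84: ✓ → 48747
emp_id=85: ✓ → 93910
emp_id=86: ✓ → 52824
emp_id=87: ✓ → 46474
emp_id=88: ✓ → 138308
emp_id=89: ✗
eng_sum = 77131 + 103687 + 137206 + 48747 + 93910 + 52824 + 46474 + 138308 = 698287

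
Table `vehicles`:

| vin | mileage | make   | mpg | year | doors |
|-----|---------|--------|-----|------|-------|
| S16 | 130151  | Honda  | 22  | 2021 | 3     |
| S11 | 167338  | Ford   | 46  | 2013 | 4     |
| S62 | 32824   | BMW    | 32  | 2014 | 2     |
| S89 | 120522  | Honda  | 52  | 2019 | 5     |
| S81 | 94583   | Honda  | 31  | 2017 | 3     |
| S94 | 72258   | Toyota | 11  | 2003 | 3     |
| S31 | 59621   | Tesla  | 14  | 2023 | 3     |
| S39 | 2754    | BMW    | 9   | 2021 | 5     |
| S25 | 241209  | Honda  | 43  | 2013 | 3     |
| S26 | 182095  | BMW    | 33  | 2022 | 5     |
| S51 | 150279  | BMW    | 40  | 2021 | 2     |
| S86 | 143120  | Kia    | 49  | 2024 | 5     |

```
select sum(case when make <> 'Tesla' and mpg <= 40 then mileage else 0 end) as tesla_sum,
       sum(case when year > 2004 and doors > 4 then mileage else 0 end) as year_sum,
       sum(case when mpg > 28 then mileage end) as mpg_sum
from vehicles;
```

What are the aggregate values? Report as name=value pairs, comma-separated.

tesla_sum=664944, year_sum=448491, mpg_sum=1131970

[tesla_sum: make <> 'Tesla' and mpg <= 40]
vin=S16: ✓ → 130151
vin=S11: ✗
vin=S62: ✓ → 32824
vin=S89: ✗
vin=S81: ✓ → 94583
vin=S94: ✓ → 72258
vin=S31: ✗
vin=S39: ✓ → 2754
vin=S25: ✗
vin=S26: ✓ → 182095
vin=S51: ✓ → 150279
vin=S86: ✗
tesla_sum = 130151 + 32824 + 94583 + 72258 + 2754 + 182095 + 150279 = 664944
—
[year_sum: year > 2004 and doors > 4]
vin=S16: ✗
vin=S11: ✗
vin=S62: ✗
vin=S89: ✓ → 120522
vin=S81: ✗
vin=S94: ✗
vin=S31: ✗
vin=S39: ✓ → 2754
vin=S25: ✗
vin=S26: ✓ → 182095
vin=S51: ✗
vin=S86: ✓ → 143120
year_sum = 120522 + 2754 + 182095 + 143120 = 448491
—
[mpg_sum: mpg > 28]
vin=S16: ✗
vin=S11: ✓ → 167338
vin=S62: ✓ → 32824
vin=S89: ✓ → 120522
vin=S81: ✓ → 94583
vin=S94: ✗
vin=S31: ✗
vin=S39: ✗
vin=S25: ✓ → 241209
vin=S26: ✓ → 182095
vin=S51: ✓ → 150279
vin=S86: ✓ → 143120
mpg_sum = 167338 + 32824 + 120522 + 94583 + 241209 + 182095 + 150279 + 143120 = 1131970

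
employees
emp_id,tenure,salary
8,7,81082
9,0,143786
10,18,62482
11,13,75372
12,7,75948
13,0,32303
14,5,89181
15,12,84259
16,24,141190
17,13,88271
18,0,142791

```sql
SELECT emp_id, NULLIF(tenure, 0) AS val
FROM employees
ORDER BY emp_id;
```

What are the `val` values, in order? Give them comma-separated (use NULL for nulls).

7, NULL, 18, 13, 7, NULL, 5, 12, 24, 13, NULL

emp_id=8: tenure=7 vs 0: differ → 7
emp_id=9: tenure=0 vs 0: equal → NULL
emp_id=10: tenure=18 vs 0: differ → 18
emp_id=11: tenure=13 vs 0: differ → 13
emp_id=12: tenure=7 vs 0: differ → 7
emp_id=13: tenure=0 vs 0: equal → NULL
emp_id=14: tenure=5 vs 0: differ → 5
emp_id=15: tenure=12 vs 0: differ → 12
emp_id=16: tenure=24 vs 0: differ → 24
emp_id=17: tenure=13 vs 0: differ → 13
emp_id=18: tenure=0 vs 0: equal → NULL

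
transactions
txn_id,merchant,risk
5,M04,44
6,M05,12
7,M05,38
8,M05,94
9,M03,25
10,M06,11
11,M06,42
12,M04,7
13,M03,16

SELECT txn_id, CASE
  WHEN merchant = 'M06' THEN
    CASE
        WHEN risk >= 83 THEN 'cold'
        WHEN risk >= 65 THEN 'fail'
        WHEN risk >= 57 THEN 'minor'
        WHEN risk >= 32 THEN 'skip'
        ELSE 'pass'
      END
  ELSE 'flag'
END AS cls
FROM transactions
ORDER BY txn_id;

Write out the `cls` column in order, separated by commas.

flag, flag, flag, flag, flag, pass, skip, flag, flag

txn_id=5: merchant='M04' → outer ELSE → flag
txn_id=6: merchant='M05' → outer ELSE → flag
txn_id=7: merchant='M05' → outer ELSE → flag
txn_id=8: merchant='M05' → outer ELSE → flag
txn_id=9: merchant='M03' → outer ELSE → flag
txn_id=10: merchant='M06' → inner[ELSE] → pass
txn_id=11: merchant='M06' → inner[risk >= 32] → skip
txn_id=12: merchant='M04' → outer ELSE → flag
txn_id=13: merchant='M03' → outer ELSE → flag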